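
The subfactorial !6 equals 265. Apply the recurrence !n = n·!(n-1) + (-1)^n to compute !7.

!7 = 7·265 - 1 = 1854.

1854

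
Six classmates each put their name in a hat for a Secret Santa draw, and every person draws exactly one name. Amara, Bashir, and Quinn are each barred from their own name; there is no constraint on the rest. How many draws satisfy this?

Inclusion-exclusion on the 3 forbidden self-matches:
Σ_{j=0}^{3} (-1)^j C(3,j)(6-j)!
= C(3,0)·6! - C(3,1)·5! + C(3,2)·4! - C(3,3)·3!
= 720 - 360 + 72 - 6
= 426

426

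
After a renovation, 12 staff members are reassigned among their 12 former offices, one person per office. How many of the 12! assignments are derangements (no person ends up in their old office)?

176214841

!12 is the nearest integer to 12!/e.
12! = 479001600, and 479001600/e ≈ 176214840.93, so !12 = 176214841.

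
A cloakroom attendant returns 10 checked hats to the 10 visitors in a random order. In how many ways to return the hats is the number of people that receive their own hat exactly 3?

Pick the 3 fixed positions: C(10,3) = 120 ways.
The other 7 form a derangement: !7 = 1854.
Total: 120 × 1854 = 222480.

222480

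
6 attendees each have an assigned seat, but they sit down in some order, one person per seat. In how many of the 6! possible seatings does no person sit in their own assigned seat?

265

By inclusion-exclusion, !6 = Σ (-1)^k · 6!/k! for k=0..6
= 6! - 6!/1! + 6!/2! - 6!/3! + 6!/4! - 6!/5! + 6!/6!
= 720 - 720 + 360 - 120 + 30 - 6 + 1
= 265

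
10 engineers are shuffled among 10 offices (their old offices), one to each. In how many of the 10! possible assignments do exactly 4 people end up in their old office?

Choose which 4 of the 10 are fixed: C(10,4) = 210.
The remaining 6 must be deranged: !6 = 265.
Total: 210 × 265 = 55650.

55650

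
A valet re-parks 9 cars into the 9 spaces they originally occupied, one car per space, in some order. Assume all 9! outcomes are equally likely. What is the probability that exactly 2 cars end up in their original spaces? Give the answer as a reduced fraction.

103/560

Favorable outcomes: C(9,2)·!7 = 36·1854 = 66744.
Total outcomes: 9! = 362880.
Probability = 66744/362880 = 103/560.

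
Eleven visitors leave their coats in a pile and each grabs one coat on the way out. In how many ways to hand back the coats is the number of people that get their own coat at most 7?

# with exactly i fixed is C(11,i)·!(11-i); sum over i=0..7:
  i=0: C(11,0)·!11 = 1·14684570 = 14684570
  i=1: C(11,1)·!10 = 11·1334961 = 14684571
  i=2: C(11,2)·!9 = 55·133496 = 7342280
  i=3: C(11,3)·!8 = 165·14833 = 2447445
  i=4: C(11,4)·!7 = 330·1854 = 611820
  i=5: C(11,5)·!6 = 462·265 = 122430
  i=6: C(11,6)·!5 = 462·44 = 20328
  i=7: C(11,7)·!4 = 330·9 = 2970
Total = 39916414.

39916414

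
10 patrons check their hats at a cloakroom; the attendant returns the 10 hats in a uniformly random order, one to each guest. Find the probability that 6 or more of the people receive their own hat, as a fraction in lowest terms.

Favorable outcomes: Σ_{i≥6} C(10,i)·!(10-i) = 210·9 + 120·2 + 45·1 + 10·0 + 1·1 = 2176.
Total outcomes: 10! = 3628800.
Probability = 2176/3628800 = 17/28350.

17/28350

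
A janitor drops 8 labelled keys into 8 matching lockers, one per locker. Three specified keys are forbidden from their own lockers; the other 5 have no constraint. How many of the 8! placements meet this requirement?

Inclusion-exclusion on the 3 forbidden self-matches:
Σ_{j=0}^{3} (-1)^j C(3,j)(8-j)!
= C(3,0)·8! - C(3,1)·7! + C(3,2)·6! - C(3,3)·5!
= 40320 - 15120 + 2160 - 120
= 27240

27240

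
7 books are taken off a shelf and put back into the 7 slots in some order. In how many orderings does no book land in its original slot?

1854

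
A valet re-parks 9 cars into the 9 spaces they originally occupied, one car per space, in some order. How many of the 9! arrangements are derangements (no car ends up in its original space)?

133496

Recurrence: !9 = 8·(!8 + !7).
!9 = 8·(14833 + 1854) = 8·16687 = 133496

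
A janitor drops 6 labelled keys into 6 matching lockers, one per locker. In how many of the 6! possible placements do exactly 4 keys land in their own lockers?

15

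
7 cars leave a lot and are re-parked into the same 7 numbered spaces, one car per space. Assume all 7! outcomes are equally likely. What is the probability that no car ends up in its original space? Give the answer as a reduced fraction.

Favorable outcomes: !7 = 1854.
Total outcomes: 7! = 5040.
Probability = 1854/5040 = 103/280.

103/280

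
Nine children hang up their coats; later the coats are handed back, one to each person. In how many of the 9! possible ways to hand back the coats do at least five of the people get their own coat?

1339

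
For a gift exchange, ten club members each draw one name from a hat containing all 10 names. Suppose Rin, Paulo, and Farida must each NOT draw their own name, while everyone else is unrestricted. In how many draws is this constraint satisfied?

Let A_j be the event that the j-th constrained one is fixed. By inclusion-exclusion over the 3 events:
Σ_{j=0}^{3} (-1)^j C(3,j)(10-j)!
= C(3,0)·10! - C(3,1)·9! + C(3,2)·8! - C(3,3)·7!
= 3628800 - 1088640 + 120960 - 5040
= 2656080

2656080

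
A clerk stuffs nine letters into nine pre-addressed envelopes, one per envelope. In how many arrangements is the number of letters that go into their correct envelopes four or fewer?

Sum C(9,i)·!(9-i) for i = 0..4:
  i=0: C(9,0)·!9 = 1·133496 = 133496
  i=1: C(9,1)·!8 = 9·14833 = 133497
  i=2: C(9,2)·!7 = 36·1854 = 66744
  i=3: C(9,3)·!6 = 84·265 = 22260
  i=4: C(9,4)·!5 = 126·44 = 5544
Total = 361541.

361541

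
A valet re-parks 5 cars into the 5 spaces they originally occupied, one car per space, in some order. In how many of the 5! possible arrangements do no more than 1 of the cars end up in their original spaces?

Sum C(5,i)·!(5-i) for i = 0..1:
  i=0: C(5,0)·!5 = 1·44 = 44
  i=1: C(5,1)·!4 = 5·9 = 45
Total = 89.

89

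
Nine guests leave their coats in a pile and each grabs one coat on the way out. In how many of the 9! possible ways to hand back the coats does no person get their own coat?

133496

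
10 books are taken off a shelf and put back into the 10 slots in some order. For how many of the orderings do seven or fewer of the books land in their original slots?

3628754

Sum C(10,i)·!(10-i) for i = 0..7:
  i=0: C(10,0)·!10 = 1·1334961 = 1334961
  i=1: C(10,1)·!9 = 10·133496 = 1334960
  i=2: C(10,2)·!8 = 45·14833 = 667485
  i=3: C(10,3)·!7 = 120·1854 = 222480
  i=4: C(10,4)·!6 = 210·265 = 55650
  i=5: C(10,5)·!5 = 252·44 = 11088
  i=6: C(10,6)·!4 = 210·9 = 1890
  i=7: C(10,7)·!3 = 120·2 = 240
Total = 3628754.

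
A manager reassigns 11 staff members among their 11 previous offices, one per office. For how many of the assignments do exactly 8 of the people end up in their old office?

330

Choose which 8 of the 11 are fixed: C(11,8) = 165.
The other 3 form a derangement: !3 = 2.
Total: 165 × 2 = 330.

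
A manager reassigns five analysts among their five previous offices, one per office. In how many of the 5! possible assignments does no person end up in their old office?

!5 = 5! · Σ_{k=0}^{5} (-1)^k/k!
= 5! - 5!/1! + 5!/2! - 5!/3! + 5!/4! - 5!/5!
= 120 - 120 + 60 - 20 + 5 - 1
= 44

44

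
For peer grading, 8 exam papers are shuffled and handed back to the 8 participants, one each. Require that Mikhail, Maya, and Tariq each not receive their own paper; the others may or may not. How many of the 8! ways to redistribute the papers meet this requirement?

27240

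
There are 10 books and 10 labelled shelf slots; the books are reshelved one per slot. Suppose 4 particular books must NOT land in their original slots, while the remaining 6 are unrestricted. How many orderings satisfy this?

2399760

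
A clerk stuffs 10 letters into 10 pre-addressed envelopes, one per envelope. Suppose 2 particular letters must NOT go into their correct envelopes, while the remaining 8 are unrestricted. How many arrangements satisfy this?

2943360

Let A_j be the event that the j-th constrained one is fixed. By inclusion-exclusion over the 2 events:
Σ_{j=0}^{2} (-1)^j C(2,j)(10-j)!
= C(2,0)·10! - C(2,1)·9! + C(2,2)·8!
= 3628800 - 725760 + 40320
= 2943360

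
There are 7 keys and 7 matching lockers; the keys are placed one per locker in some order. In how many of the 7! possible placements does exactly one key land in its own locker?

Choose which one of the 7 is fixed: C(7,1) = 7.
The remaining 6 must be deranged: !6 = 265.
Total: 7 × 265 = 1855.

1855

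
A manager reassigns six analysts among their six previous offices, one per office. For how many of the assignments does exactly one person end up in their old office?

264

Choose which one of the 6 is fixed: C(6,1) = 6.
The remaining 5 must be deranged: !5 = 44.
Total: 6 × 44 = 264.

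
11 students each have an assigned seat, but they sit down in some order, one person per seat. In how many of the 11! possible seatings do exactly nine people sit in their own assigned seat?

55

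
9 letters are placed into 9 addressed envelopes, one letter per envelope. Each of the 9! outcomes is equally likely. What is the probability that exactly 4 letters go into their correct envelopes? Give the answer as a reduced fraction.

11/720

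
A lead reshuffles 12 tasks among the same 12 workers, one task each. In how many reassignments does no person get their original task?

176214841

Use !n = (n-1)(!(n-1) + !(n-2)).
!12 = 11·(14684570 + 1334961) = 11·16019531 = 176214841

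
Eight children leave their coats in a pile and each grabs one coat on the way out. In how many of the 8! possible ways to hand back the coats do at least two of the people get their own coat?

Sum C(8,i)·!(8-i) for i = 2..8:
  i=2: C(8,2)·!6 = 28·265 = 7420
  i=3: C(8,3)·!5 = 56·44 = 2464
  i=4: C(8,4)·!4 = 70·9 = 630
  i=5: C(8,5)·!3 = 56·2 = 112
  i=6: C(8,6)·!2 = 28·1 = 28
  i=7: C(8,7)·!1 = 8·0 = 0
  i=8: C(8,8)·!0 = 1·1 = 1
Total = 10655.

10655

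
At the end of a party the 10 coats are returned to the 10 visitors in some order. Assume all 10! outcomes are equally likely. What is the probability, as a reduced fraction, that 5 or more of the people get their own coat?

829/226800

Favorable outcomes: Σ_{i≥5} C(10,i)·!(10-i) = 252·44 + 210·9 + 120·2 + 45·1 + 10·0 + 1·1 = 13264.
Total outcomes: 10! = 3628800.
Probability = 13264/3628800 = 829/226800.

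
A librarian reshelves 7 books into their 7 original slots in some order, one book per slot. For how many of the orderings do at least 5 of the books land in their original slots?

22

Sum C(7,i)·!(7-i) for i = 5..7:
  i=5: C(7,5)·!2 = 21·1 = 21
  i=6: C(7,6)·!1 = 7·0 = 0
  i=7: C(7,7)·!0 = 1·1 = 1
Total = 22.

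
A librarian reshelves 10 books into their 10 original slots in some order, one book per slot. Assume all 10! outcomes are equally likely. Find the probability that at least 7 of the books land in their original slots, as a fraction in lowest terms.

Favorable outcomes: Σ_{i≥7} C(10,i)·!(10-i) = 120·2 + 45·1 + 10·0 + 1·1 = 286.
Total outcomes: 10! = 3628800.
Probability = 286/3628800 = 143/1814400.

143/1814400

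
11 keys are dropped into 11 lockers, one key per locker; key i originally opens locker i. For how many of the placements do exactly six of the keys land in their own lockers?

20328

Pick the 6 fixed positions: C(11,6) = 462 ways.
The other 5 form a derangement: !5 = 44.
Total: 462 × 44 = 20328.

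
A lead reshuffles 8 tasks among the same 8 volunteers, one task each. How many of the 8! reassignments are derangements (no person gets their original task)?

14833

The subfactorial !8 = [8!/e] (nearest integer).
8! = 40320, and 40320/e ≈ 14832.90, so !8 = 14833.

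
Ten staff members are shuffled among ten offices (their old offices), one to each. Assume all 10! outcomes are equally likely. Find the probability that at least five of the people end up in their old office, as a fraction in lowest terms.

Favorable outcomes: Σ_{i≥5} C(10,i)·!(10-i) = 252·44 + 210·9 + 120·2 + 45·1 + 10·0 + 1·1 = 13264.
Total outcomes: 10! = 3628800.
Probability = 13264/3628800 = 829/226800.

829/226800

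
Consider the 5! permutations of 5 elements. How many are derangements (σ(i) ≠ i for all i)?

44

Use !n = (n-1)(!(n-1) + !(n-2)).
!5 = 4·(9 + 2) = 4·11 = 44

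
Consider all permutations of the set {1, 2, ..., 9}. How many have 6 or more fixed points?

205

Sum C(9,i)·!(9-i) for i = 6..9:
  i=6: C(9,6)·!3 = 84·2 = 168
  i=7: C(9,7)·!2 = 36·1 = 36
  i=8: C(9,8)·!1 = 9·0 = 0
  i=9: C(9,9)·!0 = 1·1 = 1
Total = 205.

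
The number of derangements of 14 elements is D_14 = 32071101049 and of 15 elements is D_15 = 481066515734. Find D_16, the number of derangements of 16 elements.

D_16 = (16-1)·(D_15 + D_14) = 15·(481066515734 + 32071101049) = 15·513137616783 = 7697064251745.

7697064251745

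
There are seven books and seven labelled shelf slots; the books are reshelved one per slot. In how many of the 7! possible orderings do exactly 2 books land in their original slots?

Choose which 2 of the 7 are fixed: C(7,2) = 21.
The other 5 form a derangement: !5 = 44.
Total: 21 × 44 = 924.

924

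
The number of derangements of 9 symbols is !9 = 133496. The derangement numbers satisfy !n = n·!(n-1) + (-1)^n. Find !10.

1334961

!10 = 10·133496 + 1 = 1334961.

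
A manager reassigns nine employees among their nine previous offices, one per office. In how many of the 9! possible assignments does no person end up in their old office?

133496

Use !n = (n-1)(!(n-1) + !(n-2)).
!9 = 8·(14833 + 1854) = 8·16687 = 133496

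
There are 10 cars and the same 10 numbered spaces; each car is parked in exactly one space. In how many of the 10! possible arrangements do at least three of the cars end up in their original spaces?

291394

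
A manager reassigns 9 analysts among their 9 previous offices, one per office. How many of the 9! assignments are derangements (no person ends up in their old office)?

Use !n = n·!(n-1) + (-1)^n.
!9 = 9·14833 - 1 = 133496

133496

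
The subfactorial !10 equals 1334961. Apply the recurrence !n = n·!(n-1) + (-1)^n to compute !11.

!11 = 11·1334961 - 1 = 14684570.

14684570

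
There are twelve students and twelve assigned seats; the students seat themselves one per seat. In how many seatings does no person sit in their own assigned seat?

The subfactorial !12 = [12!/e] (nearest integer).
12! = 479001600, and 479001600/e ≈ 176214840.93, so !12 = 176214841.

176214841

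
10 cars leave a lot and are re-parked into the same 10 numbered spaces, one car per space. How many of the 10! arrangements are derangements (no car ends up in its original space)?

!10 = 10! · Σ_{k=0}^{10} (-1)^k/k!
= 10! - 10!/1! + 10!/2! - 10!/3! + 10!/4! - 10!/5! + 10!/6! - 10!/7! + 10!/8! - 10!/9! + 10!/10!
= 3628800 - 3628800 + 1814400 - 604800 + 151200 - 30240 + 5040 - 720 + 90 - 10 + 1
= 1334961

1334961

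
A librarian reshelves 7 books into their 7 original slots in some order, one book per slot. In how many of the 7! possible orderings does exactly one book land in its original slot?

Pick the single fixed position: C(7,1) = 7 ways.
The other 6 form a derangement: !6 = 265.
Total: 7 × 265 = 1855.

1855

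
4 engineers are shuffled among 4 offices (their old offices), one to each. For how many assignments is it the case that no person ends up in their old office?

The number of derangements of 4 is !4 = Σ_{k=0}^{4} (-1)^k·4!/k!
= 4! - 4!/1! + 4!/2! - 4!/3! + 4!/4!
= 24 - 24 + 12 - 4 + 1
= 9

9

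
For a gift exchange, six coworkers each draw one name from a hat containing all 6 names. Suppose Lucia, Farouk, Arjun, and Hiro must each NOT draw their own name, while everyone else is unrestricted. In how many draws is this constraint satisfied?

362

Inclusion-exclusion on the 4 forbidden self-matches:
Σ_{j=0}^{4} (-1)^j C(4,j)(6-j)!
= C(4,0)·6! - C(4,1)·5! + C(4,2)·4! - C(4,3)·3! + C(4,4)·2!
= 720 - 480 + 144 - 24 + 2
= 362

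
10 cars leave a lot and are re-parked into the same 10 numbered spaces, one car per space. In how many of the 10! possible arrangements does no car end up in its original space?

!10 = 10! · Σ_{k=0}^{10} (-1)^k/k!
= 10! - 10!/1! + 10!/2! - 10!/3! + 10!/4! - 10!/5! + 10!/6! - 10!/7! + 10!/8! - 10!/9! + 10!/10!
= 3628800 - 3628800 + 1814400 - 604800 + 151200 - 30240 + 5040 - 720 + 90 - 10 + 1
= 1334961

1334961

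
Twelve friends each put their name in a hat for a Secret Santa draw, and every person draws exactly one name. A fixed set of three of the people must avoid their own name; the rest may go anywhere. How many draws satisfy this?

Let A_j be the event that the j-th constrained one is fixed. By inclusion-exclusion over the 3 events:
Σ_{j=0}^{3} (-1)^j C(3,j)(12-j)!
= C(3,0)·12! - C(3,1)·11! + C(3,2)·10! - C(3,3)·9!
= 479001600 - 119750400 + 10886400 - 362880
= 369774720

369774720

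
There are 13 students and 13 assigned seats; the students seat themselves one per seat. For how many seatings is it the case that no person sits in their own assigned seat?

2290792932

!13 = 13! · Σ_{k=0}^{13} (-1)^k/k!
= 13! - 13!/1! + 13!/2! - 13!/3! + 13!/4! - 13!/5! + 13!/6! - 13!/7! + 13!/8! - 13!/9! + 13!/10! - 13!/11! + 13!/12! - 13!/13!
= 6227020800 - 6227020800 + 3113510400 - 1037836800 + 259459200 - 51891840 + 8648640 - 1235520 + 154440 - 17160 + 1716 - 156 + 13 - 1
= 2290792932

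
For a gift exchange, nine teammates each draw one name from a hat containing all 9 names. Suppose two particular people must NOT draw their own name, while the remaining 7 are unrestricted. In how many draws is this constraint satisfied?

Inclusion-exclusion on the 2 forbidden self-matches:
Σ_{j=0}^{2} (-1)^j C(2,j)(9-j)!
= C(2,0)·9! - C(2,1)·8! + C(2,2)·7!
= 362880 - 80640 + 5040
= 287280

287280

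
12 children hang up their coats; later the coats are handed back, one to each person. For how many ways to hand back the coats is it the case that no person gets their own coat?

The number of derangements of 12 is !12 = Σ_{k=0}^{12} (-1)^k·12!/k!
= 12! - 12!/1! + 12!/2! - 12!/3! + 12!/4! - 12!/5! + 12!/6! - 12!/7! + 12!/8! - 12!/9! + 12!/10! - 12!/11! + 12!/12!
= 479001600 - 479001600 + 239500800 - 79833600 + 19958400 - 3991680 + 665280 - 95040 + 11880 - 1320 + 132 - 12 + 1
= 176214841

176214841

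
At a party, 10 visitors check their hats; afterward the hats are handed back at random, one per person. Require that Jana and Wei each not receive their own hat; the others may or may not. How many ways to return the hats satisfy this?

2943360

Let A_j be the event that the j-th constrained one is fixed. By inclusion-exclusion over the 2 events:
Σ_{j=0}^{2} (-1)^j C(2,j)(10-j)!
= C(2,0)·10! - C(2,1)·9! + C(2,2)·8!
= 3628800 - 725760 + 40320
= 2943360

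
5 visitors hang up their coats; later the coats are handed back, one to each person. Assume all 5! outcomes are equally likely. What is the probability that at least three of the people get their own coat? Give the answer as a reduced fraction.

11/120

Favorable outcomes: Σ_{i≥3} C(5,i)·!(5-i) = 10·1 + 5·0 + 1·1 = 11.
Total outcomes: 5! = 120.
Probability = 11/120 = 11/120.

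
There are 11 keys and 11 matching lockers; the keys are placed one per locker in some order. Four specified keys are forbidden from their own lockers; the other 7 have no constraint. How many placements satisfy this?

27422640

Let A_j be the event that the j-th constrained one is fixed. By inclusion-exclusion over the 4 events:
Σ_{j=0}^{4} (-1)^j C(4,j)(11-j)!
= C(4,0)·11! - C(4,1)·10! + C(4,2)·9! - C(4,3)·8! + C(4,4)·7!
= 39916800 - 14515200 + 2177280 - 161280 + 5040
= 27422640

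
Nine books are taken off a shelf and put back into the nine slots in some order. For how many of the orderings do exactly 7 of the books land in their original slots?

36

Choose which 7 of the 9 are fixed: C(9,7) = 36.
The remaining 2 must be deranged: !2 = 1.
Total: 36 × 1 = 36.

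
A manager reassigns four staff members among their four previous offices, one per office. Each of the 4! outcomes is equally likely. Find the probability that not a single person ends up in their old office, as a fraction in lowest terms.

3/8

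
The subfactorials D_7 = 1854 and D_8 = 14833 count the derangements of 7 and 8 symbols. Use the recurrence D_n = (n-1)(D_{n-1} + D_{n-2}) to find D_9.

133496

D_9 = (9-1)·(D_8 + D_7) = 8·(14833 + 1854) = 8·16687 = 133496.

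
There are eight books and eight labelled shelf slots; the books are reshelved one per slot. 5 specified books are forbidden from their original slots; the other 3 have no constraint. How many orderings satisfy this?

Inclusion-exclusion on the 5 forbidden self-matches:
Σ_{j=0}^{5} (-1)^j C(5,j)(8-j)!
= C(5,0)·8! - C(5,1)·7! + C(5,2)·6! - C(5,3)·5! + C(5,4)·4! - C(5,5)·3!
= 40320 - 25200 + 7200 - 1200 + 120 - 6
= 21234

21234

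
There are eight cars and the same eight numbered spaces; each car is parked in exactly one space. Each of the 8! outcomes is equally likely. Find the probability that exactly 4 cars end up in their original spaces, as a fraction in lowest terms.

1/64

Favorable outcomes: C(8,4)·!4 = 70·9 = 630.
Total outcomes: 8! = 40320.
Probability = 630/40320 = 1/64.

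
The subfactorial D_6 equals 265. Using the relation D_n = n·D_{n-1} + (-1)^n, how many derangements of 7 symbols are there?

1854

D_7 = 7·265 - 1 = 1854.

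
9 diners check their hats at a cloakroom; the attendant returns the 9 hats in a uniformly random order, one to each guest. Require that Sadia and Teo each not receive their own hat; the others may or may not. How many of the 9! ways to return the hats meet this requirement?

Inclusion-exclusion on the 2 forbidden self-matches:
Σ_{j=0}^{2} (-1)^j C(2,j)(9-j)!
= C(2,0)·9! - C(2,1)·8! + C(2,2)·7!
= 362880 - 80640 + 5040
= 287280

287280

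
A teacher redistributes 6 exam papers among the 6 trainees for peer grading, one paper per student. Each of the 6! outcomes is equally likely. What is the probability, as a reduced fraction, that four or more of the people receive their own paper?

Favorable outcomes: Σ_{i≥4} C(6,i)·!(6-i) = 15·1 + 6·0 + 1·1 = 16.
Total outcomes: 6! = 720.
Probability = 16/720 = 1/45.

1/45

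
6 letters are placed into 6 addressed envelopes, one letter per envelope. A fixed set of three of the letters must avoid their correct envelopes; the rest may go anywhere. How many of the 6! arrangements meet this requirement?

426

Let A_j be the event that the j-th constrained one is fixed. By inclusion-exclusion over the 3 events:
Σ_{j=0}^{3} (-1)^j C(3,j)(6-j)!
= C(3,0)·6! - C(3,1)·5! + C(3,2)·4! - C(3,3)·3!
= 720 - 360 + 72 - 6
= 426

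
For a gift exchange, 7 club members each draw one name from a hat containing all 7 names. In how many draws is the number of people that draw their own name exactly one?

Pick the single fixed position: C(7,1) = 7 ways.
The other 6 form a derangement: !6 = 265.
Total: 7 × 265 = 1855.

1855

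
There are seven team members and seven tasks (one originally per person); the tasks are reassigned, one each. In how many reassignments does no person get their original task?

The number of derangements of 7 is !7 = Σ_{k=0}^{7} (-1)^k·7!/k!
= 7! - 7!/1! + 7!/2! - 7!/3! + 7!/4! - 7!/5! + 7!/6! - 7!/7!
= 5040 - 5040 + 2520 - 840 + 210 - 42 + 7 - 1
= 1854

1854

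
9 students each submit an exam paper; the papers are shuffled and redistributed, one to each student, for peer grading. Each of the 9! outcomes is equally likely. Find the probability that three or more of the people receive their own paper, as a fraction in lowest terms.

29143/362880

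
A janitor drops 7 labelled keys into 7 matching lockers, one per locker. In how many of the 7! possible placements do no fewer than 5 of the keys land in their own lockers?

Sum C(7,i)·!(7-i) for i = 5..7:
  i=5: C(7,5)·!2 = 21·1 = 21
  i=6: C(7,6)·!1 = 7·0 = 0
  i=7: C(7,7)·!0 = 1·1 = 1
Total = 22.

22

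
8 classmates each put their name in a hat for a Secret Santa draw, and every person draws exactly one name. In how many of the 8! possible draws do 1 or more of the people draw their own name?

25487

# with exactly i fixed is C(8,i)·!(8-i); sum over i=1..8:
  i=1: C(8,1)·!7 = 8·1854 = 14832
  i=2: C(8,2)·!6 = 28·265 = 7420
  i=3: C(8,3)·!5 = 56·44 = 2464
  i=4: C(8,4)·!4 = 70·9 = 630
  i=5: C(8,5)·!3 = 56·2 = 112
  i=6: C(8,6)·!2 = 28·1 = 28
  i=7: C(8,7)·!1 = 8·0 = 0
  i=8: C(8,8)·!0 = 1·1 = 1
Total = 25487.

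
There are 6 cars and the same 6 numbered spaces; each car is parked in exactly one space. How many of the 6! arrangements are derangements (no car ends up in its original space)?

!6 is the nearest integer to 6!/e.
6! = 720, and 720/e ≈ 264.87, so !6 = 265.

265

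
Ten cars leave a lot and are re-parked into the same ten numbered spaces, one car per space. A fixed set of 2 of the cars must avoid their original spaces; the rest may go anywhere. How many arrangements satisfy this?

2943360

Inclusion-exclusion on the 2 forbidden self-matches:
Σ_{j=0}^{2} (-1)^j C(2,j)(10-j)!
= C(2,0)·10! - C(2,1)·9! + C(2,2)·8!
= 3628800 - 725760 + 40320
= 2943360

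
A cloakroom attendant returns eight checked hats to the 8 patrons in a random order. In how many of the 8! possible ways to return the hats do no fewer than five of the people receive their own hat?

# with exactly i fixed is C(8,i)·!(8-i); sum over i=5..8:
  i=5: C(8,5)·!3 = 56·2 = 112
  i=6: C(8,6)·!2 = 28·1 = 28
  i=7: C(8,7)·!1 = 8·0 = 0
  i=8: C(8,8)·!0 = 1·1 = 1
Total = 141.

141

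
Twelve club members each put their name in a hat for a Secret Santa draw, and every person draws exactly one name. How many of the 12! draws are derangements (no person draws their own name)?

176214841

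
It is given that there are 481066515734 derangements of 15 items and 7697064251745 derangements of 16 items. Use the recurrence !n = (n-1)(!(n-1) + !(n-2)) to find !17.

130850092279664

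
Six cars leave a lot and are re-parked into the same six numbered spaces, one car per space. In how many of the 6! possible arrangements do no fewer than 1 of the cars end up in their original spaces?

455

# with exactly i fixed is C(6,i)·!(6-i); sum over i=1..6:
  i=1: C(6,1)·!5 = 6·44 = 264
  i=2: C(6,2)·!4 = 15·9 = 135
  i=3: C(6,3)·!3 = 20·2 = 40
  i=4: C(6,4)·!2 = 15·1 = 15
  i=5: C(6,5)·!1 = 6·0 = 0
  i=6: C(6,6)·!0 = 1·1 = 1
Total = 455.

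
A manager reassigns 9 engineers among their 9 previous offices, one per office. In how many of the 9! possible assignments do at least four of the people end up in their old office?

6883

# with exactly i fixed is C(9,i)·!(9-i); sum over i=4..9:
  i=4: C(9,4)·!5 = 126·44 = 5544
  i=5: C(9,5)·!4 = 126·9 = 1134
  i=6: C(9,6)·!3 = 84·2 = 168
  i=7: C(9,7)·!2 = 36·1 = 36
  i=8: C(9,8)·!1 = 9·0 = 0
  i=9: C(9,9)·!0 = 1·1 = 1
Total = 6883.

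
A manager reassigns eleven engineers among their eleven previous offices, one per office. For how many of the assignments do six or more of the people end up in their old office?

23684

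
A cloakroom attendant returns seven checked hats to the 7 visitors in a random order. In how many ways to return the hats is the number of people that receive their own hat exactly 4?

70

Pick the 4 fixed positions: C(7,4) = 35 ways.
The remaining 3 must be deranged: !3 = 2.
Total: 35 × 2 = 70.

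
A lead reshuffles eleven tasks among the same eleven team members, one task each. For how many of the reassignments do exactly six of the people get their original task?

Choose which 6 of the 11 are fixed: C(11,6) = 462.
The other 5 form a derangement: !5 = 44.
Total: 462 × 44 = 20328.

20328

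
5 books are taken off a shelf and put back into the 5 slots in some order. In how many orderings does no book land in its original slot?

44

!5 is the nearest integer to 5!/e.
5! = 120, and 120/e ≈ 44.15, so !5 = 44.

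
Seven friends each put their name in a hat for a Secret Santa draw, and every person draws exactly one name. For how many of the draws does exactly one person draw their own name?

1855

Pick the single fixed position: C(7,1) = 7 ways.
The remaining 6 must be deranged: !6 = 265.
Total: 7 × 265 = 1855.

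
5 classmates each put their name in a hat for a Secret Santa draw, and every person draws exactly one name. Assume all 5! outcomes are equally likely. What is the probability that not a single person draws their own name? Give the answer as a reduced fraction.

11/30

Favorable outcomes: !5 = 44.
Total outcomes: 5! = 120.
Probability = 44/120 = 11/30.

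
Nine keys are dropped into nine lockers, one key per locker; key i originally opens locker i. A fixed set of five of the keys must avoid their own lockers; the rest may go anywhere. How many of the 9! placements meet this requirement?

205056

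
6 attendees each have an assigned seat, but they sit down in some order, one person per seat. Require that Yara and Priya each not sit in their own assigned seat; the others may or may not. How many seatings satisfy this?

Let A_j be the event that the j-th constrained one is fixed. By inclusion-exclusion over the 2 events:
Σ_{j=0}^{2} (-1)^j C(2,j)(6-j)!
= C(2,0)·6! - C(2,1)·5! + C(2,2)·4!
= 720 - 240 + 24
= 504

504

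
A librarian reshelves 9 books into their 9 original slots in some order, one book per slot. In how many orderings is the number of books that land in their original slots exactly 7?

36

Choose which 7 of the 9 are fixed: C(9,7) = 36.
The other 2 form a derangement: !2 = 1.
Total: 36 × 1 = 36.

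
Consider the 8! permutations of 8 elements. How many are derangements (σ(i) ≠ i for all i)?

The number of derangements of 8 is !8 = Σ_{k=0}^{8} (-1)^k·8!/k!
= 8! - 8!/1! + 8!/2! - 8!/3! + 8!/4! - 8!/5! + 8!/6! - 8!/7! + 8!/8!
= 40320 - 40320 + 20160 - 6720 + 1680 - 336 + 56 - 8 + 1
= 14833

14833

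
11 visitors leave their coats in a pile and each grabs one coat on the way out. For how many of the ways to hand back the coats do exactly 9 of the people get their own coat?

Choose which 9 of the 11 are fixed: C(11,9) = 55.
The remaining 2 must be deranged: !2 = 1.
Total: 55 × 1 = 55.

55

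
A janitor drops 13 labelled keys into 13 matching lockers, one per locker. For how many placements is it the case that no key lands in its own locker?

!13 is the nearest integer to 13!/e.
13! = 6227020800, and 6227020800/e ≈ 2290792932.07, so !13 = 2290792932.

2290792932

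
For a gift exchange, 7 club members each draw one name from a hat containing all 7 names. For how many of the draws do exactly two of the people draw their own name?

924

Choose which 2 of the 7 are fixed: C(7,2) = 21.
The other 5 form a derangement: !5 = 44.
Total: 21 × 44 = 924.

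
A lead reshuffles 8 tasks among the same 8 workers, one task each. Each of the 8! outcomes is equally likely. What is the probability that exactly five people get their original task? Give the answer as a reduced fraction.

1/360

Favorable outcomes: C(8,5)·!3 = 56·2 = 112.
Total outcomes: 8! = 40320.
Probability = 112/40320 = 1/360.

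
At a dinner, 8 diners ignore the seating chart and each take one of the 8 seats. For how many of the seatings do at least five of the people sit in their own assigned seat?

141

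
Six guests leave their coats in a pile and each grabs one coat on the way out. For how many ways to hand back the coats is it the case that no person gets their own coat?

Recurrence: !6 = 6·!5 + (-1)^6.
!6 = 6·44 + 1 = 265

265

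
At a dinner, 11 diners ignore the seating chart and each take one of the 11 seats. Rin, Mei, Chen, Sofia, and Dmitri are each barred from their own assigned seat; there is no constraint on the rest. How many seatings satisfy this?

25022880

Let A_j be the event that the j-th constrained one is fixed. By inclusion-exclusion over the 5 events:
Σ_{j=0}^{5} (-1)^j C(5,j)(11-j)!
= C(5,0)·11! - C(5,1)·10! + C(5,2)·9! - C(5,3)·8! + C(5,4)·7! - C(5,5)·6!
= 39916800 - 18144000 + 3628800 - 403200 + 25200 - 720
= 25022880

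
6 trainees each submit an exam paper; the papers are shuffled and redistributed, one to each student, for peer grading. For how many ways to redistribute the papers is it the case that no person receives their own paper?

265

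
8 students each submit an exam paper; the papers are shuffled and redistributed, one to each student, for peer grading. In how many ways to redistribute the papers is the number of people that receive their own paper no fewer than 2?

Sum C(8,i)·!(8-i) for i = 2..8:
  i=2: C(8,2)·!6 = 28·265 = 7420
  i=3: C(8,3)·!5 = 56·44 = 2464
  i=4: C(8,4)·!4 = 70·9 = 630
  i=5: C(8,5)·!3 = 56·2 = 112
  i=6: C(8,6)·!2 = 28·1 = 28
  i=7: C(8,7)·!1 = 8·0 = 0
  i=8: C(8,8)·!0 = 1·1 = 1
Total = 10655.

10655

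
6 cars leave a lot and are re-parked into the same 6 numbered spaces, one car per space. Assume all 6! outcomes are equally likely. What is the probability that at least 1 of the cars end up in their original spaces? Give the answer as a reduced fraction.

91/144

Favorable outcomes: Σ_{i≥1} C(6,i)·!(6-i) = 6·44 + 15·9 + 20·2 + 15·1 + 6·0 + 1·1 = 455.
Total outcomes: 6! = 720.
Probability = 455/720 = 91/144.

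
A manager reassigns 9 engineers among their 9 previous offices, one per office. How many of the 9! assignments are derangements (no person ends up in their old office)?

133496

!9 = 9! · Σ_{k=0}^{9} (-1)^k/k!
= 9! - 9!/1! + 9!/2! - 9!/3! + 9!/4! - 9!/5! + 9!/6! - 9!/7! + 9!/8! - 9!/9!
= 362880 - 362880 + 181440 - 60480 + 15120 - 3024 + 504 - 72 + 9 - 1
= 133496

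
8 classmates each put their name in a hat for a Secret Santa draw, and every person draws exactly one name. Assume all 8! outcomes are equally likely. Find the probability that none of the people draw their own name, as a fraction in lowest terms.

2119/5760

Favorable outcomes: !8 = 14833.
Total outcomes: 8! = 40320.
Probability = 14833/40320 = 2119/5760.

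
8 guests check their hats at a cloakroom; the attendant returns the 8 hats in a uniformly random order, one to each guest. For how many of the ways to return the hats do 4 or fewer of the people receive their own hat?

Sum C(8,i)·!(8-i) for i = 0..4:
  i=0: C(8,0)·!8 = 1·14833 = 14833
  i=1: C(8,1)·!7 = 8·1854 = 14832
  i=2: C(8,2)·!6 = 28·265 = 7420
  i=3: C(8,3)·!5 = 56·44 = 2464
  i=4: C(8,4)·!4 = 70·9 = 630
Total = 40179.

40179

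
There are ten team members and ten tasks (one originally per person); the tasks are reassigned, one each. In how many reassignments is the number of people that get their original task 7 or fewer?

3628754

# with exactly i fixed is C(10,i)·!(10-i); sum over i=0..7:
  i=0: C(10,0)·!10 = 1·1334961 = 1334961
  i=1: C(10,1)·!9 = 10·133496 = 1334960
  i=2: C(10,2)·!8 = 45·14833 = 667485
  i=3: C(10,3)·!7 = 120·1854 = 222480
  i=4: C(10,4)·!6 = 210·265 = 55650
  i=5: C(10,5)·!5 = 252·44 = 11088
  i=6: C(10,6)·!4 = 210·9 = 1890
  i=7: C(10,7)·!3 = 120·2 = 240
Total = 3628754.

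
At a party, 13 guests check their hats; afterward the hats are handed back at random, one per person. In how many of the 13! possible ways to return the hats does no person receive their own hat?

2290792932

Recurrence: !13 = 12·(!12 + !11).
!13 = 12·(176214841 + 14684570) = 12·190899411 = 2290792932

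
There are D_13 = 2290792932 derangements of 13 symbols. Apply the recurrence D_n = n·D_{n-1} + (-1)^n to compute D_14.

32071101049

D_14 = 14·2290792932 + 1 = 32071101049.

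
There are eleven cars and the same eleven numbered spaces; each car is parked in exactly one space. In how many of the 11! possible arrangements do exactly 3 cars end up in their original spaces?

Choose which 3 of the 11 are fixed: C(11,3) = 165.
The remaining 8 must be deranged: !8 = 14833.
Total: 165 × 14833 = 2447445.

2447445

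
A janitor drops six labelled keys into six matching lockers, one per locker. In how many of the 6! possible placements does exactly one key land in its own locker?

Pick the single fixed position: C(6,1) = 6 ways.
The remaining 5 must be deranged: !5 = 44.
Total: 6 × 44 = 264.

264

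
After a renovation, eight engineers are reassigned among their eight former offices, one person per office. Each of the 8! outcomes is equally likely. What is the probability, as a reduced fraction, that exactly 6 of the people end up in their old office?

Favorable outcomes: C(8,6)·!2 = 28·1 = 28.
Total outcomes: 8! = 40320.
Probability = 28/40320 = 1/1440.

1/1440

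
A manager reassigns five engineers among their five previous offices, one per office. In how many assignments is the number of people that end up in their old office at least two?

Sum C(5,i)·!(5-i) for i = 2..5:
  i=2: C(5,2)·!3 = 10·2 = 20
  i=3: C(5,3)·!2 = 10·1 = 10
  i=4: C(5,4)·!1 = 5·0 = 0
  i=5: C(5,5)·!0 = 1·1 = 1
Total = 31.

31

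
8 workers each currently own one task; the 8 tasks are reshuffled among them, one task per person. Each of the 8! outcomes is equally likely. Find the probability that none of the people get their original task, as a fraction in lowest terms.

Favorable outcomes: !8 = 14833.
Total outcomes: 8! = 40320.
Probability = 14833/40320 = 2119/5760.

2119/5760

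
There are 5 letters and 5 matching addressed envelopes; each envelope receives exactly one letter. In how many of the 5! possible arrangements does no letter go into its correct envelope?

44

By inclusion-exclusion, !5 = Σ (-1)^k · 5!/k! for k=0..5
= 5! - 5!/1! + 5!/2! - 5!/3! + 5!/4! - 5!/5!
= 120 - 120 + 60 - 20 + 5 - 1
= 44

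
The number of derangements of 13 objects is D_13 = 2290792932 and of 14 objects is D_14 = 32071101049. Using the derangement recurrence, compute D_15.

481066515734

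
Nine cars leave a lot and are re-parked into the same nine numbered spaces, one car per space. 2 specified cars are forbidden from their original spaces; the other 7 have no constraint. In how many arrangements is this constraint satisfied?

287280

Inclusion-exclusion on the 2 forbidden self-matches:
Σ_{j=0}^{2} (-1)^j C(2,j)(9-j)!
= C(2,0)·9! - C(2,1)·8! + C(2,2)·7!
= 362880 - 80640 + 5040
= 287280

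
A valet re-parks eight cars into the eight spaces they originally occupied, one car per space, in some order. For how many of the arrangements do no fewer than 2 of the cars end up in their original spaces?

10655

# with exactly i fixed is C(8,i)·!(8-i); sum over i=2..8:
  i=2: C(8,2)·!6 = 28·265 = 7420
  i=3: C(8,3)·!5 = 56·44 = 2464
  i=4: C(8,4)·!4 = 70·9 = 630
  i=5: C(8,5)·!3 = 56·2 = 112
  i=6: C(8,6)·!2 = 28·1 = 28
  i=7: C(8,7)·!1 = 8·0 = 0
  i=8: C(8,8)·!0 = 1·1 = 1
Total = 10655.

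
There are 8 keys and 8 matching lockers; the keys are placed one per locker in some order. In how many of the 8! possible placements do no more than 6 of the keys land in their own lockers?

40319

# with exactly i fixed is C(8,i)·!(8-i); sum over i=0..6:
  i=0: C(8,0)·!8 = 1·14833 = 14833
  i=1: C(8,1)·!7 = 8·1854 = 14832
  i=2: C(8,2)·!6 = 28·265 = 7420
  i=3: C(8,3)·!5 = 56·44 = 2464
  i=4: C(8,4)·!4 = 70·9 = 630
  i=5: C(8,5)·!3 = 56·2 = 112
  i=6: C(8,6)·!2 = 28·1 = 28
Total = 40319.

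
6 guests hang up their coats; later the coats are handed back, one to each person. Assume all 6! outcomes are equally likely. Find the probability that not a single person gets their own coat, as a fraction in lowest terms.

53/144

Favorable outcomes: !6 = 265.
Total outcomes: 6! = 720.
Probability = 265/720 = 53/144.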